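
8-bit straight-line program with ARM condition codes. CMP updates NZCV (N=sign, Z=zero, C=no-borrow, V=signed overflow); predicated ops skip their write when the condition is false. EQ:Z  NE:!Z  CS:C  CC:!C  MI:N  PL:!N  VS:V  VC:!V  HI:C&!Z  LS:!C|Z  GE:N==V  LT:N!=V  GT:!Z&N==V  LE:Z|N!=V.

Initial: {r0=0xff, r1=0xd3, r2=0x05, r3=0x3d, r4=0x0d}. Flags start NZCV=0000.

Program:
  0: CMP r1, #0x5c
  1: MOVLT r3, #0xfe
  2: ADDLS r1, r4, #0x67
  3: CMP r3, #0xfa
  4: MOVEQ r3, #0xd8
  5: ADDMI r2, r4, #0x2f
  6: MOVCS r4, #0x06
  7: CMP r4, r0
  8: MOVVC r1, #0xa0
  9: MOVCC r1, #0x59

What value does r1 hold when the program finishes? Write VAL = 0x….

VAL = 0x59

[0] flags=0011 → (cmp)
[1] flags=0011 LT?T → r3=0xfe
[2] flags=0011 LS?F → skip
[3] flags=0010 → (cmp)
[4] flags=0010 EQ?F → skip
[5] flags=0010 MI?F → skip
[6] flags=0010 CS?T → r4=0x06
[7] flags=0000 → (cmp)
[8] flags=0000 VC?T → r1=0xa0
[9] flags=0000 CC?T → r1=0x59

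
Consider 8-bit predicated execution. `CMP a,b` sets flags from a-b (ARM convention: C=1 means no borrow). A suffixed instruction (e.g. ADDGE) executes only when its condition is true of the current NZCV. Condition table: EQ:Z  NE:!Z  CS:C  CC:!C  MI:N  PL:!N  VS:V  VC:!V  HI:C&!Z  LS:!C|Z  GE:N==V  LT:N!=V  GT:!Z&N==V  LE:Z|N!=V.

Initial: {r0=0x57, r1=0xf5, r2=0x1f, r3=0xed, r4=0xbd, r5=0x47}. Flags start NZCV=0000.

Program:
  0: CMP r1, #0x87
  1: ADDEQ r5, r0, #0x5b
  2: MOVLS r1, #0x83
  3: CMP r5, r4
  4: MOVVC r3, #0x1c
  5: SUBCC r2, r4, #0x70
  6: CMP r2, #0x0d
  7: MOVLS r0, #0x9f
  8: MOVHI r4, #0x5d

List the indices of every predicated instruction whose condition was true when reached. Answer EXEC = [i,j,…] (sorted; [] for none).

0: ✓ CMP  NZCV=0010
1: · ADDEQ
2: · MOVLS
3: ✓ CMP  NZCV=1001
4: · MOVVC
5: ✓ SUBCC  r2←0x4d
6: ✓ CMP  NZCV=0010
7: · MOVLS
8: ✓ MOVHI  r4←0x5d

EXEC = [5,8]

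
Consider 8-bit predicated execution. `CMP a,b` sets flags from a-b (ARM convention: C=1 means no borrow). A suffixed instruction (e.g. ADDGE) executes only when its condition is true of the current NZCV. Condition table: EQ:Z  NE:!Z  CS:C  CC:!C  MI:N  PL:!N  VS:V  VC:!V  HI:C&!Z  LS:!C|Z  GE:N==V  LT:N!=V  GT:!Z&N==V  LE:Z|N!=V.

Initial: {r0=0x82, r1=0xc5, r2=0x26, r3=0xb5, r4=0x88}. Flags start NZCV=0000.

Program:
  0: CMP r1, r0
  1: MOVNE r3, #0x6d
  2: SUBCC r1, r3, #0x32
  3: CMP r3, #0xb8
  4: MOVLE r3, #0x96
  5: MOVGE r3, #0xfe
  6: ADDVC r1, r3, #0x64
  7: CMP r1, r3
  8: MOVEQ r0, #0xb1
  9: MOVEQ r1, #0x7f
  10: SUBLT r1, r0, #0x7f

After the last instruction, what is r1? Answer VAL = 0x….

VAL = 0x03

[0] flags=0010 → (cmp)
[1] flags=0010 NE?T → r3=0x6d
[2] flags=0010 CC?F → skip
[3] flags=1001 → (cmp)
[4] flags=1001 LE?F → skip
[5] flags=1001 GE?T → r3=0xfe
[6] flags=1001 VC?F → skip
[7] flags=1000 → (cmp)
[8] flags=1000 EQ?F → skip
[9] flags=1000 EQ?F → skip
[10] flags=1000 LT?T → r1=0x03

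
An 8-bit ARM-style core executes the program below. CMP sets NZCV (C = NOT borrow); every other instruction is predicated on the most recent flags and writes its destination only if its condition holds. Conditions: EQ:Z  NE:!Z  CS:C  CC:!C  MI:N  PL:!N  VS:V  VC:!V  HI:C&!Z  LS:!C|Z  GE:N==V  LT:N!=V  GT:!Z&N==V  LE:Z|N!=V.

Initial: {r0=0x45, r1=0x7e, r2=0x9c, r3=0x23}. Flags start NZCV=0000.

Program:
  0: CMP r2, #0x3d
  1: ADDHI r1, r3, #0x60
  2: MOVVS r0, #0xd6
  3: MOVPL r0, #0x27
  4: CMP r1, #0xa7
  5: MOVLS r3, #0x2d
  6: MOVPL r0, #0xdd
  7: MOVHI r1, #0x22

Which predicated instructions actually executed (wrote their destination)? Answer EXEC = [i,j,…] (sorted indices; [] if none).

[0] flags=0011 → (cmp)
[1] flags=0011 HI?T → r1=0x83
[2] flags=0011 VS?T → r0=0xd6
[3] flags=0011 PL?T → r0=0x27
[4] flags=1000 → (cmp)
[5] flags=1000 LS?T → r3=0x2d
[6] flags=1000 PL?F → skip
[7] flags=1000 HI?F → skip

EXEC = [1,2,3,5]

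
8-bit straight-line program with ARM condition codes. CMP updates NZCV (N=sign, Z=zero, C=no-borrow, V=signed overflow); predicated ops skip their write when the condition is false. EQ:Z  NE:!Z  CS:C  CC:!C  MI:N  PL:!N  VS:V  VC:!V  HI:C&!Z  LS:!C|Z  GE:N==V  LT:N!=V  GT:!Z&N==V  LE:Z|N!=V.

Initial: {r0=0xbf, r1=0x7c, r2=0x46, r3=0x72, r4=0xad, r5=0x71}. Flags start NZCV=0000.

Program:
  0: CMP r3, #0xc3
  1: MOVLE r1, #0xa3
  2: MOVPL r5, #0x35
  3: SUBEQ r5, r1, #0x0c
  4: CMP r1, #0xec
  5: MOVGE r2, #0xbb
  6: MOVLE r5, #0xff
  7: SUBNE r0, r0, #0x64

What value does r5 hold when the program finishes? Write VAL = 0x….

VAL = 0x71

0: ✓ CMP  NZCV=1001
1: · MOVLE
2: · MOVPL
3: · SUBEQ
4: ✓ CMP  NZCV=1001
5: ✓ MOVGE  r2←0xbb
6: · MOVLE
7: ✓ SUBNE  r0←0x5b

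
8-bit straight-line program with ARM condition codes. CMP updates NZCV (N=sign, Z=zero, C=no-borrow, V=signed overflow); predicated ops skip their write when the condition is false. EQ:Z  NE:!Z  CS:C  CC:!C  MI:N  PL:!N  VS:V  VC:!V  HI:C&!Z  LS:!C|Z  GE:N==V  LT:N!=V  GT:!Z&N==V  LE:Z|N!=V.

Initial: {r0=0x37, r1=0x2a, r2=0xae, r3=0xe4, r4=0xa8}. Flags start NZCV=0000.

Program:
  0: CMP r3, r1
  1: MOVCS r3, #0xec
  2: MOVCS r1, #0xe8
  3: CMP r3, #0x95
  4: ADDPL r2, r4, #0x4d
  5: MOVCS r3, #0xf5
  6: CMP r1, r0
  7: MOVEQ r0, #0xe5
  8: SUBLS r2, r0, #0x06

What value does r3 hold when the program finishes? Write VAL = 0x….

VAL = 0xf5

0: ✓ CMP  NZCV=1010
1: ✓ MOVCS  r3←0xec
2: ✓ MOVCS  r1←0xe8
3: ✓ CMP  NZCV=0010
4: ✓ ADDPL  r2←0xf5
5: ✓ MOVCS  r3←0xf5
6: ✓ CMP  NZCV=1010
7: · MOVEQ
8: · SUBLS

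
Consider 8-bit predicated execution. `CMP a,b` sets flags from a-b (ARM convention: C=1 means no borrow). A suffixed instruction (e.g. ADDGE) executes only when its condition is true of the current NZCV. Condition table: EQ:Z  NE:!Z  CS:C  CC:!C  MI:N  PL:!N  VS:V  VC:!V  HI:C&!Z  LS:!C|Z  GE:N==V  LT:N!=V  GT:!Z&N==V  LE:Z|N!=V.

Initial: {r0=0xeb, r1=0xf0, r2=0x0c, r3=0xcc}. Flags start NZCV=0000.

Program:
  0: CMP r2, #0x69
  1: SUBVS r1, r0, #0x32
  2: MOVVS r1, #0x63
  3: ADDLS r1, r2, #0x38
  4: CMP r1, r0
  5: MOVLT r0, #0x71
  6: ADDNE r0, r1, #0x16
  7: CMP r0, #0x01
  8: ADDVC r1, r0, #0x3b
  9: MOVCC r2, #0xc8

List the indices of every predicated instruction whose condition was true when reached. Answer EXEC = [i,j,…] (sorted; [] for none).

EXEC = [3,6,8]

[0] flags=1000 → (cmp)
[1] flags=1000 VS?F → skip
[2] flags=1000 VS?F → skip
[3] flags=1000 LS?T → r1=0x44
[4] flags=0000 → (cmp)
[5] flags=0000 LT?F → skip
[6] flags=0000 NE?T → r0=0x5a
[7] flags=0010 → (cmp)
[8] flags=0010 VC?T → r1=0x95
[9] flags=0010 CC?F → skip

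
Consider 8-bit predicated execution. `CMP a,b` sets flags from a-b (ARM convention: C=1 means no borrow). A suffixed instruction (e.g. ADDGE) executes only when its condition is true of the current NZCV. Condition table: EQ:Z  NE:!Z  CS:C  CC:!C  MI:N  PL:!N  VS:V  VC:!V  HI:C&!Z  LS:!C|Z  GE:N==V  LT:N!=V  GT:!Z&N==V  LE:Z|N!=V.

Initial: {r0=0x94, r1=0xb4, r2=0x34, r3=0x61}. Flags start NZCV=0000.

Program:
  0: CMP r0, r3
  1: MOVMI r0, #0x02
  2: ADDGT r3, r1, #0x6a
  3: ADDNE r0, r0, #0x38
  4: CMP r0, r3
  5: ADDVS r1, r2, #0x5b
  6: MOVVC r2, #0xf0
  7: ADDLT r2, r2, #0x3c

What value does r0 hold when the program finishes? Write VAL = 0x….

VAL = 0xcc

0: ✓ CMP  NZCV=0011
1: · MOVMI
2: · ADDGT
3: ✓ ADDNE  r0←0xcc
4: ✓ CMP  NZCV=0011
5: ✓ ADDVS  r1←0x8f
6: · MOVVC
7: ✓ ADDLT  r2←0x70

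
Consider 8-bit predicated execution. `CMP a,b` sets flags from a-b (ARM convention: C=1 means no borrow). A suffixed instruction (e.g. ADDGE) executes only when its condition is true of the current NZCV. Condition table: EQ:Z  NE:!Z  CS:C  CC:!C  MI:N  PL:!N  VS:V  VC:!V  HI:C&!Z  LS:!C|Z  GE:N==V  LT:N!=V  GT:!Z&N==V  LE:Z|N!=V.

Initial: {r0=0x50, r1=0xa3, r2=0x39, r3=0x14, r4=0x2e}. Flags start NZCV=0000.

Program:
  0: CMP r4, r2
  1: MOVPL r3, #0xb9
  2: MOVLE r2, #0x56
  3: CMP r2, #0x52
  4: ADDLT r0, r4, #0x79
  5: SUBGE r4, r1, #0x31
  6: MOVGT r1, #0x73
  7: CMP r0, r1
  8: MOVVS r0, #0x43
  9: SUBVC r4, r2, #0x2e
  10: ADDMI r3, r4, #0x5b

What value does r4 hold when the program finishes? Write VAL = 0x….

0: ✓ CMP  NZCV=1000
1: · MOVPL
2: ✓ MOVLE  r2←0x56
3: ✓ CMP  NZCV=0010
4: · ADDLT
5: ✓ SUBGE  r4←0x72
6: ✓ MOVGT  r1←0x73
7: ✓ CMP  NZCV=1000
8: · MOVVS
9: ✓ SUBVC  r4←0x28
10: ✓ ADDMI  r3←0x83

VAL = 0x28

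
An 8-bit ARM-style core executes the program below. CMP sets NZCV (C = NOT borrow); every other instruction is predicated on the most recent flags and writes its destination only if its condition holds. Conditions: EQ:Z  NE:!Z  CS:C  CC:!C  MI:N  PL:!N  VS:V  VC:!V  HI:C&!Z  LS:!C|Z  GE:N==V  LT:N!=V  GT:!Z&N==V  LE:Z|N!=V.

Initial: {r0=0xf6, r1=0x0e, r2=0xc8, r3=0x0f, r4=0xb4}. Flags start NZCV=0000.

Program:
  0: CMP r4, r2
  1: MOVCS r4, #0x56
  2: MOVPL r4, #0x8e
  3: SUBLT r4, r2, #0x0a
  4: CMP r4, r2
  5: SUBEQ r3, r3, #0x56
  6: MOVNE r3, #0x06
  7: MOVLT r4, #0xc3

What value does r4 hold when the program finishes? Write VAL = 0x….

VAL = 0xc3

0: ✓ CMP  NZCV=1000
1: · MOVCS
2: · MOVPL
3: ✓ SUBLT  r4←0xbe
4: ✓ CMP  NZCV=1000
5: · SUBEQ
6: ✓ MOVNE  r3←0x06
7: ✓ MOVLT  r4←0xc3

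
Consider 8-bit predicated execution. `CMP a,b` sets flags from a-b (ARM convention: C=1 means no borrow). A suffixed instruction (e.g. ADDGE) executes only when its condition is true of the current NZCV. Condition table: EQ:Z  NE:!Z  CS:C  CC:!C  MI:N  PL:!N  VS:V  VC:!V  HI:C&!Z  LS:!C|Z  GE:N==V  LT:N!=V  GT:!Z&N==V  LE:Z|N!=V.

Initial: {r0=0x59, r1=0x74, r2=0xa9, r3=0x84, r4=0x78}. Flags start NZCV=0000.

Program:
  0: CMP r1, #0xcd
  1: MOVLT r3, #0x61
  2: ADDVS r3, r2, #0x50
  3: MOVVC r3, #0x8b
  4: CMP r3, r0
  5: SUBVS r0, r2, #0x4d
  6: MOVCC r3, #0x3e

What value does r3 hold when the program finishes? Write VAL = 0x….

[0] flags=1001 → (cmp)
[1] flags=1001 LT?F → skip
[2] flags=1001 VS?T → r3=0xf9
[3] flags=1001 VC?F → skip
[4] flags=1010 → (cmp)
[5] flags=1010 VS?F → skip
[6] flags=1010 CC?F → skip

VAL = 0xf9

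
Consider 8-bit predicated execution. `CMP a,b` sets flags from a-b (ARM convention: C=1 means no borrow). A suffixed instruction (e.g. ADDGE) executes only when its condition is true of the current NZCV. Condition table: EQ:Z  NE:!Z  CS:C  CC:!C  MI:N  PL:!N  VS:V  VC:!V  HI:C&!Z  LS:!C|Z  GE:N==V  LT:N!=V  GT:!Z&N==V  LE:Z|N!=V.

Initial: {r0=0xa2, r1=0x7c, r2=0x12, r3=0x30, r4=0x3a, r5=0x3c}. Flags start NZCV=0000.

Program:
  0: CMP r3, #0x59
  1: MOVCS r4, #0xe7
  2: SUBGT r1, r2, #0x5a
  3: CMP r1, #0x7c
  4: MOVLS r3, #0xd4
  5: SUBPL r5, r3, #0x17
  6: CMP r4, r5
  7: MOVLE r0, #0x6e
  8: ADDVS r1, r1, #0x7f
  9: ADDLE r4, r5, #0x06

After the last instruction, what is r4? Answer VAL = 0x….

VAL = 0x3a

0: ✓ CMP  NZCV=1000
1: · MOVCS
2: · SUBGT
3: ✓ CMP  NZCV=0110
4: ✓ MOVLS  r3←0xd4
5: ✓ SUBPL  r5←0xbd
6: ✓ CMP  NZCV=0000
7: · MOVLE
8: · ADDVS
9: · ADDLE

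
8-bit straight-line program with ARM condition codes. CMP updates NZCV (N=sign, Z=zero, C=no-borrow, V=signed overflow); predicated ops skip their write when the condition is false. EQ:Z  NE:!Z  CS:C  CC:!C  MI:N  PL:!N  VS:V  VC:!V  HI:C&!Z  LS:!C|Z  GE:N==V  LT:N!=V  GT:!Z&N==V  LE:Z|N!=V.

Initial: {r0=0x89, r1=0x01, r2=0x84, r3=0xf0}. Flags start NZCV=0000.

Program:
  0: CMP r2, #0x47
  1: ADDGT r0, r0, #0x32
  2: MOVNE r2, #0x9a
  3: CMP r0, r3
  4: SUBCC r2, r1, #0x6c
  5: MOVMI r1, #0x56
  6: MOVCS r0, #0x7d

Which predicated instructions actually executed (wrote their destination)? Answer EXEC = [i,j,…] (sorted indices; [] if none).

[0] flags=0011 → (cmp)
[1] flags=0011 GT?F → skip
[2] flags=0011 NE?T → r2=0x9a
[3] flags=1000 → (cmp)
[4] flags=1000 CC?T → r2=0x95
[5] flags=1000 MI?T → r1=0x56
[6] flags=1000 CS?F → skip

EXEC = [2,4,5]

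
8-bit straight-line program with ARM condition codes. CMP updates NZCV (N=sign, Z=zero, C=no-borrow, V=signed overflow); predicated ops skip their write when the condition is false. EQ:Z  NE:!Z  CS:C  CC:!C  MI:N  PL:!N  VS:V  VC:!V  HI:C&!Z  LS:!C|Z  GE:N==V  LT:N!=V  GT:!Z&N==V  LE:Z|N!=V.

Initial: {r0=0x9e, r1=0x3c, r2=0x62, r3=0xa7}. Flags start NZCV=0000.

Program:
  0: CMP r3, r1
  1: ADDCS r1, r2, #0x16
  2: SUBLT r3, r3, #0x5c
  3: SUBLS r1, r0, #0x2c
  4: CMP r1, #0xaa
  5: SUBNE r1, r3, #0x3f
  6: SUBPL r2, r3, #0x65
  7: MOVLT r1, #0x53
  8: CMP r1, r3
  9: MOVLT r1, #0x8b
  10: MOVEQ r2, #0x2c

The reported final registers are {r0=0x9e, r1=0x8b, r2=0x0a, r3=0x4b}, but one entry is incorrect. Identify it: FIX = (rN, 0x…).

FIX = (r2, 0x62)

0: ✓ CMP  NZCV=0011
1: ✓ ADDCS  r1←0x78
2: ✓ SUBLT  r3←0x4b
3: · SUBLS
4: ✓ CMP  NZCV=1001
5: ✓ SUBNE  r1←0x0c
6: · SUBPL
7: · MOVLT
8: ✓ CMP  NZCV=1000
9: ✓ MOVLT  r1←0x8b
10: · MOVEQ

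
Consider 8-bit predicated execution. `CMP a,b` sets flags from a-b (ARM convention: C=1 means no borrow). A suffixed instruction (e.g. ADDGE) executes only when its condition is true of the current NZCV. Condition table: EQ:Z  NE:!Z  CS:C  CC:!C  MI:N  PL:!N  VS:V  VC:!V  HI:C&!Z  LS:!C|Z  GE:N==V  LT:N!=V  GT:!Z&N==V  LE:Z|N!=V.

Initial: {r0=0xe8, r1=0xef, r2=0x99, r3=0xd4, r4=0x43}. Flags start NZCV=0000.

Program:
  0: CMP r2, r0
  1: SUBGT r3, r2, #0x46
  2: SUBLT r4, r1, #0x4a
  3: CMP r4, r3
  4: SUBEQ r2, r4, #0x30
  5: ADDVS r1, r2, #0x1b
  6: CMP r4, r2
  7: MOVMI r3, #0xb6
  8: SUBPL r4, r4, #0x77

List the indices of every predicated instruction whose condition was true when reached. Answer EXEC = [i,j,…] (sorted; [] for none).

0: ✓ CMP  NZCV=1000
1: · SUBGT
2: ✓ SUBLT  r4←0xa5
3: ✓ CMP  NZCV=1000
4: · SUBEQ
5: · ADDVS
6: ✓ CMP  NZCV=0010
7: · MOVMI
8: ✓ SUBPL  r4←0x2e

EXEC = [2,8]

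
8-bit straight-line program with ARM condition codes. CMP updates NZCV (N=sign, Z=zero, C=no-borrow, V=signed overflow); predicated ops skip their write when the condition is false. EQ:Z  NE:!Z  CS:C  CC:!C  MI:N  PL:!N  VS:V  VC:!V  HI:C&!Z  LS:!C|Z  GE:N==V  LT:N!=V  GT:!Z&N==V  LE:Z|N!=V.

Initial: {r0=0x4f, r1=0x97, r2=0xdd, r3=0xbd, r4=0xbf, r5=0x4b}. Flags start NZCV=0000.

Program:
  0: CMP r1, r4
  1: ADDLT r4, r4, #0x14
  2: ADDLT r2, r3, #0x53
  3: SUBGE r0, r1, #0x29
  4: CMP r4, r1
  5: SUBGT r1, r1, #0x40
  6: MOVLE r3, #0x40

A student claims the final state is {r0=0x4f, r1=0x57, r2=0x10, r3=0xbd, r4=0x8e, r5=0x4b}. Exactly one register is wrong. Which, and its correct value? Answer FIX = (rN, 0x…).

FIX = (r4, 0xd3)

[0] flags=1000 → (cmp)
[1] flags=1000 LT?T → r4=0xd3
[2] flags=1000 LT?T → r2=0x10
[3] flags=1000 GE?F → skip
[4] flags=0010 → (cmp)
[5] flags=0010 GT?T → r1=0x57
[6] flags=0010 LE?F → skip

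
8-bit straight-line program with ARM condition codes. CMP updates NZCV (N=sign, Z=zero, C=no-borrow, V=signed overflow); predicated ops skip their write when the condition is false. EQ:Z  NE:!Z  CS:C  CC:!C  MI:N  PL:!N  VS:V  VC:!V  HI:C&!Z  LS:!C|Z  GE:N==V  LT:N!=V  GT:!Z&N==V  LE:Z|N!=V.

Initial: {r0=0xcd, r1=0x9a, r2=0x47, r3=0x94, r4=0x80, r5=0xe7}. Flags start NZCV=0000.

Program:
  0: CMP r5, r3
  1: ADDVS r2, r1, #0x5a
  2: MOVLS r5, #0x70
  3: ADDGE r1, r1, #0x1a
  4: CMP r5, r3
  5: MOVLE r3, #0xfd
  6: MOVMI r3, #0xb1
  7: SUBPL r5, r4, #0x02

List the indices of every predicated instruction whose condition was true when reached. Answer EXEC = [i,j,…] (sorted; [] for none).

[0] flags=0010 → (cmp)
[1] flags=0010 VS?F → skip
[2] flags=0010 LS?F → skip
[3] flags=0010 GE?T → r1=0xb4
[4] flags=0010 → (cmp)
[5] flags=0010 LE?F → skip
[6] flags=0010 MI?F → skip
[7] flags=0010 PL?T → r5=0x7e

EXEC = [3,7]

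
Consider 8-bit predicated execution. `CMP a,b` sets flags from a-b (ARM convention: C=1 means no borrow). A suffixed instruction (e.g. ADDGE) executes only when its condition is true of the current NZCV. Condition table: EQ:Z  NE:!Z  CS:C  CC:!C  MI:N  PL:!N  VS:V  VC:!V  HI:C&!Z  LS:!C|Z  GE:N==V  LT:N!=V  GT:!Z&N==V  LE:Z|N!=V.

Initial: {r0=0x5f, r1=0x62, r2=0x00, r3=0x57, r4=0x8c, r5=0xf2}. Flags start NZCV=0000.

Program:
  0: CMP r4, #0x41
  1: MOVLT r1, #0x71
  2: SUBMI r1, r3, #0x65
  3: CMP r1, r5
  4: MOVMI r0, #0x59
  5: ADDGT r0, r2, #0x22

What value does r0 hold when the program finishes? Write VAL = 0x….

VAL = 0x22

[0] flags=0011 → (cmp)
[1] flags=0011 LT?T → r1=0x71
[2] flags=0011 MI?F → skip
[3] flags=0000 → (cmp)
[4] flags=0000 MI?F → skip
[5] flags=0000 GT?T → r0=0x22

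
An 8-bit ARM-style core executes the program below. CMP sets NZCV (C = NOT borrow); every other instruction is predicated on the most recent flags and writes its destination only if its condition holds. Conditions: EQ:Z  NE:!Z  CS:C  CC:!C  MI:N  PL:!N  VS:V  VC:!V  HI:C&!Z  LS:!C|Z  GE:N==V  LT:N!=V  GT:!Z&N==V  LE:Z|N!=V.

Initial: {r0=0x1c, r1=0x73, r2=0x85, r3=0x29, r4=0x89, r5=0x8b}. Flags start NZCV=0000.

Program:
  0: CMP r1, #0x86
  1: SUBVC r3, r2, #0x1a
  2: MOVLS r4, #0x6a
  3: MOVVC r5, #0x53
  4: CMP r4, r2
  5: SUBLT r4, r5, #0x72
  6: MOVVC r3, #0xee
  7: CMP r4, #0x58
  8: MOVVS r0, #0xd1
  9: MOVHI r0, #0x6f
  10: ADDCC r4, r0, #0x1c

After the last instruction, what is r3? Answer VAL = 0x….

VAL = 0x29

0: ✓ CMP  NZCV=1001
1: · SUBVC
2: ✓ MOVLS  r4←0x6a
3: · MOVVC
4: ✓ CMP  NZCV=1001
5: · SUBLT
6: · MOVVC
7: ✓ CMP  NZCV=0010
8: · MOVVS
9: ✓ MOVHI  r0←0x6f
10: · ADDCC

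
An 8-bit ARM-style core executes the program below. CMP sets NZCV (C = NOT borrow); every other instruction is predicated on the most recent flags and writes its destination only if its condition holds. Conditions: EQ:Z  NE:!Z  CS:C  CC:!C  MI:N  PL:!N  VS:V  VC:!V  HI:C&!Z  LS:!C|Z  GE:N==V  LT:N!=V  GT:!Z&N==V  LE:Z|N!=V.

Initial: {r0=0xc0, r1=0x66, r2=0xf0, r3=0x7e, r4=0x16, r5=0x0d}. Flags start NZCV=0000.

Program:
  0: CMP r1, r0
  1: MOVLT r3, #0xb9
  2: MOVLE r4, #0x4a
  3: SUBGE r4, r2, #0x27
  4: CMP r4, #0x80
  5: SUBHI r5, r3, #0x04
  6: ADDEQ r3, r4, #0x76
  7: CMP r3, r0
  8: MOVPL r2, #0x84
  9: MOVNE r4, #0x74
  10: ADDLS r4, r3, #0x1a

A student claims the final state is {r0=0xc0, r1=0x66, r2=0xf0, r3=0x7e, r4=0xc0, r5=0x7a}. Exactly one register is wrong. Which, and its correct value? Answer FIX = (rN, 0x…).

[0] flags=1001 → (cmp)
[1] flags=1001 LT?F → skip
[2] flags=1001 LE?F → skip
[3] flags=1001 GE?T → r4=0xc9
[4] flags=0010 → (cmp)
[5] flags=0010 HI?T → r5=0x7a
[6] flags=0010 EQ?F → skip
[7] flags=1001 → (cmp)
[8] flags=1001 PL?F → skip
[9] flags=1001 NE?T → r4=0x74
[10] flags=1001 LS?T → r4=0x98

FIX = (r4, 0x98)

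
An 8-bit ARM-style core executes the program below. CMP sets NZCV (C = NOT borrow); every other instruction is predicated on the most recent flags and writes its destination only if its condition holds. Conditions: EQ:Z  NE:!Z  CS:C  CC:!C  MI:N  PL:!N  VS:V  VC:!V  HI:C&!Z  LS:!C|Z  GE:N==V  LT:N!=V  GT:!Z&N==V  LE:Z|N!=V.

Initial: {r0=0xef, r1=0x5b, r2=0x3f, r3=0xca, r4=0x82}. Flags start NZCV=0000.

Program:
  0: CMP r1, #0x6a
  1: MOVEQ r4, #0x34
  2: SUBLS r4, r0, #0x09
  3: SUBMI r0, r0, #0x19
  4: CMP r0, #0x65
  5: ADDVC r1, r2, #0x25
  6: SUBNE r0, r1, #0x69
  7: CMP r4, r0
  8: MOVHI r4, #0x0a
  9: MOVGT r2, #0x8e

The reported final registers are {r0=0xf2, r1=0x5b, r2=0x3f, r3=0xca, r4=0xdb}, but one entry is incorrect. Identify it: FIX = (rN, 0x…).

0: ✓ CMP  NZCV=1000
1: · MOVEQ
2: ✓ SUBLS  r4←0xe6
3: ✓ SUBMI  r0←0xd6
4: ✓ CMP  NZCV=0011
5: · ADDVC
6: ✓ SUBNE  r0←0xf2
7: ✓ CMP  NZCV=1000
8: · MOVHI
9: · MOVGT

FIX = (r4, 0xe6)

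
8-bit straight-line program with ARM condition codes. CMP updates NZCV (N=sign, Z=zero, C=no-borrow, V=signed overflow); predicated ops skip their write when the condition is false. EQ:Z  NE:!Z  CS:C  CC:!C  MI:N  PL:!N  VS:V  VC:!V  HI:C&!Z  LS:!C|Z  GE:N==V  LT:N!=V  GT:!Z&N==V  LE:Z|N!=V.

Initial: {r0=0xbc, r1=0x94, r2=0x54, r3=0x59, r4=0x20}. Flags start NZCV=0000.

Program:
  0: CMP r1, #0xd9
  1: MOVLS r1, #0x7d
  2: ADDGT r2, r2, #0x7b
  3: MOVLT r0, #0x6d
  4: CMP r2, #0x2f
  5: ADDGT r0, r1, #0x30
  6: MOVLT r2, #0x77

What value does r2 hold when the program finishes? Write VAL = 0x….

[0] flags=1000 → (cmp)
[1] flags=1000 LS?T → r1=0x7d
[2] flags=1000 GT?F → skip
[3] flags=1000 LT?T → r0=0x6d
[4] flags=0010 → (cmp)
[5] flags=0010 GT?T → r0=0xad
[6] flags=0010 LT?F → skip

VAL = 0x54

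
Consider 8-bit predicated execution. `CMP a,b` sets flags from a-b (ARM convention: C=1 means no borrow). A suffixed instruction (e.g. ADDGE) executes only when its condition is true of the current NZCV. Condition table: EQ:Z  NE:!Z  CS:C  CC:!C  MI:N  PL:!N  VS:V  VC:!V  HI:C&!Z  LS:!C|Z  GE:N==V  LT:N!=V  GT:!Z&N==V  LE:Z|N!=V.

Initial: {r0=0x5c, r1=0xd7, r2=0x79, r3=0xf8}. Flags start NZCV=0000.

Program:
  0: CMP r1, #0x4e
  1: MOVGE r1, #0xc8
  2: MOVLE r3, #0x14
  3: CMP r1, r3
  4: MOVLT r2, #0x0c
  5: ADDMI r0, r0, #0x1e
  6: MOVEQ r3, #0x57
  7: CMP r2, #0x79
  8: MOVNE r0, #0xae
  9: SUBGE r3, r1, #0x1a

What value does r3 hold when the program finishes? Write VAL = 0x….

0: ✓ CMP  NZCV=1010
1: · MOVGE
2: ✓ MOVLE  r3←0x14
3: ✓ CMP  NZCV=1010
4: ✓ MOVLT  r2←0x0c
5: ✓ ADDMI  r0←0x7a
6: · MOVEQ
7: ✓ CMP  NZCV=1000
8: ✓ MOVNE  r0←0xae
9: · SUBGE

VAL = 0x14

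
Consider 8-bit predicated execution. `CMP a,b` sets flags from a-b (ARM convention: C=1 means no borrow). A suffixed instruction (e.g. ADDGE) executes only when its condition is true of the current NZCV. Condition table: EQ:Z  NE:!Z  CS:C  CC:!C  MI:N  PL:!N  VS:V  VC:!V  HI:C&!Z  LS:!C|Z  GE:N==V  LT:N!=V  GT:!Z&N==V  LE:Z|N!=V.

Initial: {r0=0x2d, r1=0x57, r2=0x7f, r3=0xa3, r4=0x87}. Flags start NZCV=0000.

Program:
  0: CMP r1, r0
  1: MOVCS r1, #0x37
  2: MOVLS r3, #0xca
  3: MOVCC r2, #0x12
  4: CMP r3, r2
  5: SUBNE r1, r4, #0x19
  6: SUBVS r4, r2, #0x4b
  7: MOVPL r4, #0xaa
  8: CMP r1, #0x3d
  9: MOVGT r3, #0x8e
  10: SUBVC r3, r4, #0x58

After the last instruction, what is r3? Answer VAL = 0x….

VAL = 0x52

[0] flags=0010 → (cmp)
[1] flags=0010 CS?T → r1=0x37
[2] flags=0010 LS?F → skip
[3] flags=0010 CC?F → skip
[4] flags=0011 → (cmp)
[5] flags=0011 NE?T → r1=0x6e
[6] flags=0011 VS?T → r4=0x34
[7] flags=0011 PL?T → r4=0xaa
[8] flags=0010 → (cmp)
[9] flags=0010 GT?T → r3=0x8e
[10] flags=0010 VC?T → r3=0x52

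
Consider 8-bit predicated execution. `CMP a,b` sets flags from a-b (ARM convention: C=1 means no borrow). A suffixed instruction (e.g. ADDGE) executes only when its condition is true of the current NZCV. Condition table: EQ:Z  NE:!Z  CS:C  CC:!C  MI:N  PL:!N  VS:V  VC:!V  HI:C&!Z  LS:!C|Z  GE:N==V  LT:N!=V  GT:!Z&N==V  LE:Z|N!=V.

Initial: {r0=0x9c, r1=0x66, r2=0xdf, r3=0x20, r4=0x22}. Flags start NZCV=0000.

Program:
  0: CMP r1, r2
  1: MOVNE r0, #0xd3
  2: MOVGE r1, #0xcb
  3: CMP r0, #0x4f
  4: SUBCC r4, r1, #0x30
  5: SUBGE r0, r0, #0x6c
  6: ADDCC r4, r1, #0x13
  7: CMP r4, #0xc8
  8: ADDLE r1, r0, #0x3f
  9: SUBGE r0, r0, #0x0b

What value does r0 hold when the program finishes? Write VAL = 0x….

0: ✓ CMP  NZCV=1001
1: ✓ MOVNE  r0←0xd3
2: ✓ MOVGE  r1←0xcb
3: ✓ CMP  NZCV=1010
4: · SUBCC
5: · SUBGE
6: · ADDCC
7: ✓ CMP  NZCV=0000
8: · ADDLE
9: ✓ SUBGE  r0←0xc8

VAL = 0xc8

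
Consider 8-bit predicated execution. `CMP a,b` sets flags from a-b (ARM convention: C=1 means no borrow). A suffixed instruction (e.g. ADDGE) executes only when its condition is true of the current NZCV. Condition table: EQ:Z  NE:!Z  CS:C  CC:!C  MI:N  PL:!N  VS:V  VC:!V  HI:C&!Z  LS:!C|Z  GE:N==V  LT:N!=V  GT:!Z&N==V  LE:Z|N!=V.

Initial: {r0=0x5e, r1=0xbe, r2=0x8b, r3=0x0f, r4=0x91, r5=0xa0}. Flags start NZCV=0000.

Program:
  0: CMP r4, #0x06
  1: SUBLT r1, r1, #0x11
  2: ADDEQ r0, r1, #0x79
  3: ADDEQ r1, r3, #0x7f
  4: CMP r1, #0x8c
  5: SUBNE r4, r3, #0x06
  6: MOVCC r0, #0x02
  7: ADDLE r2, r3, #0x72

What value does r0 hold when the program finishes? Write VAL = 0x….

VAL = 0x5e

[0] flags=1010 → (cmp)
[1] flags=1010 LT?T → r1=0xad
[2] flags=1010 EQ?F → skip
[3] flags=1010 EQ?F → skip
[4] flags=0010 → (cmp)
[5] flags=0010 NE?T → r4=0x09
[6] flags=0010 CC?F → skip
[7] flags=0010 LE?F → skip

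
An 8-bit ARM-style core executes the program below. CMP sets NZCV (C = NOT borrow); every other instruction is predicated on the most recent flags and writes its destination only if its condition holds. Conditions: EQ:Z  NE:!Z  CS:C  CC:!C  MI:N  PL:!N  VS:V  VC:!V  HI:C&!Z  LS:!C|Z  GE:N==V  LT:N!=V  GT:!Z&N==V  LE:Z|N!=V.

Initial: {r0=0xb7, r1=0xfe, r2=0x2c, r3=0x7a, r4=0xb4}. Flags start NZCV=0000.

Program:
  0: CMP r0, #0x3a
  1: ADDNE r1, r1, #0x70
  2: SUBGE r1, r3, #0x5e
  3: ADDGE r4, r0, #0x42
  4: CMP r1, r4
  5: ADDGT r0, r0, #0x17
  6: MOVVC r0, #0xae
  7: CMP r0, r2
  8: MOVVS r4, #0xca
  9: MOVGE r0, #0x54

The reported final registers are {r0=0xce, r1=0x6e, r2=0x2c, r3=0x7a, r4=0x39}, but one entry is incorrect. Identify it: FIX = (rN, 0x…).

[0] flags=0011 → (cmp)
[1] flags=0011 NE?T → r1=0x6e
[2] flags=0011 GE?F → skip
[3] flags=0011 GE?F → skip
[4] flags=1001 → (cmp)
[5] flags=1001 GT?T → r0=0xce
[6] flags=1001 VC?F → skip
[7] flags=1010 → (cmp)
[8] flags=1010 VS?F → skip
[9] flags=1010 GE?F → skip

FIX = (r4, 0xb4)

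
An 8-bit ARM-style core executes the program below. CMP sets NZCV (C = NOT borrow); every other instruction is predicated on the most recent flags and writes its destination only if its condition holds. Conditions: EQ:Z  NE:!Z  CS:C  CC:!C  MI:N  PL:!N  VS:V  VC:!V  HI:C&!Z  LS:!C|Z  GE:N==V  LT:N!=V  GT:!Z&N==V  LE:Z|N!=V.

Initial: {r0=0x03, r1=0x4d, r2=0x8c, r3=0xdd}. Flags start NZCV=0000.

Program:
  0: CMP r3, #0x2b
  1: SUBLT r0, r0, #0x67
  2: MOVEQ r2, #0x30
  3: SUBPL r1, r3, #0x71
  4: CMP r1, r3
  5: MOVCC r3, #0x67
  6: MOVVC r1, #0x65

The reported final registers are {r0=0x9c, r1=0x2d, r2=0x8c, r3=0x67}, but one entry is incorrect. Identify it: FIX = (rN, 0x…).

[0] flags=1010 → (cmp)
[1] flags=1010 LT?T → r0=0x9c
[2] flags=1010 EQ?F → skip
[3] flags=1010 PL?F → skip
[4] flags=0000 → (cmp)
[5] flags=0000 CC?T → r3=0x67
[6] flags=0000 VC?T → r1=0x65

FIX = (r1, 0x65)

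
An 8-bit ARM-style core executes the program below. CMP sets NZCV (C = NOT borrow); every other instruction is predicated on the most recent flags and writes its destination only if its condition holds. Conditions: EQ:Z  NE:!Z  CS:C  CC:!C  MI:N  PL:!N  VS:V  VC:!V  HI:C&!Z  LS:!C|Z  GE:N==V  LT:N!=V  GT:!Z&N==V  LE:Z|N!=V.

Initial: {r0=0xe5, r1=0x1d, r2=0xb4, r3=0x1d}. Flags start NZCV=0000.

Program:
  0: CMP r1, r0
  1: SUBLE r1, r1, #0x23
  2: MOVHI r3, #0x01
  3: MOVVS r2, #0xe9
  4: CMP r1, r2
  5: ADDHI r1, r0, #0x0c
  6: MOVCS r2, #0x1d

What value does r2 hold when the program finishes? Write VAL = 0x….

VAL = 0xb4

0: ✓ CMP  NZCV=0000
1: · SUBLE
2: · MOVHI
3: · MOVVS
4: ✓ CMP  NZCV=0000
5: · ADDHI
6: · MOVCS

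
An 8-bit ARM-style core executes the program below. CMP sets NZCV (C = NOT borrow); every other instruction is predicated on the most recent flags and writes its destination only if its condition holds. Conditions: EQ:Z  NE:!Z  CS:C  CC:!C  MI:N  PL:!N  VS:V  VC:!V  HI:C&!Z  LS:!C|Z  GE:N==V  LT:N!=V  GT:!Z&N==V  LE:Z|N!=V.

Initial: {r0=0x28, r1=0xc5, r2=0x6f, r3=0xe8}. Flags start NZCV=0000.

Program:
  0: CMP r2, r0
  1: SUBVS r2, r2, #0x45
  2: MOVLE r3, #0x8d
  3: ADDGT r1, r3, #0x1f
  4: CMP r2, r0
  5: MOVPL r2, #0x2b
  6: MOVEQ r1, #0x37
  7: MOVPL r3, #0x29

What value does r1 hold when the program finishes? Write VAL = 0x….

0: ✓ CMP  NZCV=0010
1: · SUBVS
2: · MOVLE
3: ✓ ADDGT  r1←0x07
4: ✓ CMP  NZCV=0010
5: ✓ MOVPL  r2←0x2b
6: · MOVEQ
7: ✓ MOVPL  r3←0x29

VAL = 0x07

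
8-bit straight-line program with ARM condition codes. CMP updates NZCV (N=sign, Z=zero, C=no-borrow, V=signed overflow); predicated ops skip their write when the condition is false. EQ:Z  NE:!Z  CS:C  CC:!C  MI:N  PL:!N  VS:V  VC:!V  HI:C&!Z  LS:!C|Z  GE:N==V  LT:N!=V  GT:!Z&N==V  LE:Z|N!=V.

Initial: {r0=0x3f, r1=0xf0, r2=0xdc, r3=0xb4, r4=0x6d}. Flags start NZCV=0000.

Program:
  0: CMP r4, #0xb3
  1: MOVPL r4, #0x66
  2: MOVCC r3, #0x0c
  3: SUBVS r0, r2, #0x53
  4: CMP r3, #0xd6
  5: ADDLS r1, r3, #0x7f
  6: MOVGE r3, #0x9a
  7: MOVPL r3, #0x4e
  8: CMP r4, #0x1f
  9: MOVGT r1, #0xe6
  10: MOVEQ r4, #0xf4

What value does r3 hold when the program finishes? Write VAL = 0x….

VAL = 0x4e

0: ✓ CMP  NZCV=1001
1: · MOVPL
2: ✓ MOVCC  r3←0x0c
3: ✓ SUBVS  r0←0x89
4: ✓ CMP  NZCV=0000
5: ✓ ADDLS  r1←0x8b
6: ✓ MOVGE  r3←0x9a
7: ✓ MOVPL  r3←0x4e
8: ✓ CMP  NZCV=0010
9: ✓ MOVGT  r1←0xe6
10: · MOVEQ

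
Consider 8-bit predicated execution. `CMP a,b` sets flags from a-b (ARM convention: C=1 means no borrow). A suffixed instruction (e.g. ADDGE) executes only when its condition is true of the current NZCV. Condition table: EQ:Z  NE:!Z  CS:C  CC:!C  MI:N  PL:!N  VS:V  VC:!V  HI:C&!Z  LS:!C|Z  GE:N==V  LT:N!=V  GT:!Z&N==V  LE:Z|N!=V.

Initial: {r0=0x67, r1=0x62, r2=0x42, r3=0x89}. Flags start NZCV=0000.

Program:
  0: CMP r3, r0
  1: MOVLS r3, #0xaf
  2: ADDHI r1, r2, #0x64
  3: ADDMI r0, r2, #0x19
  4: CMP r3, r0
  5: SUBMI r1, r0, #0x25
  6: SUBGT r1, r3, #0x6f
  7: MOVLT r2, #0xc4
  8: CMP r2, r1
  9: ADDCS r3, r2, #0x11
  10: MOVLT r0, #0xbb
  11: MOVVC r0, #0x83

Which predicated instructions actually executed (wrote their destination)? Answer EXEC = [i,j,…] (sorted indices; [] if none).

0: ✓ CMP  NZCV=0011
1: · MOVLS
2: ✓ ADDHI  r1←0xa6
3: · ADDMI
4: ✓ CMP  NZCV=0011
5: · SUBMI
6: · SUBGT
7: ✓ MOVLT  r2←0xc4
8: ✓ CMP  NZCV=0010
9: ✓ ADDCS  r3←0xd5
10: · MOVLT
11: ✓ MOVVC  r0←0x83

EXEC = [2,7,9,11]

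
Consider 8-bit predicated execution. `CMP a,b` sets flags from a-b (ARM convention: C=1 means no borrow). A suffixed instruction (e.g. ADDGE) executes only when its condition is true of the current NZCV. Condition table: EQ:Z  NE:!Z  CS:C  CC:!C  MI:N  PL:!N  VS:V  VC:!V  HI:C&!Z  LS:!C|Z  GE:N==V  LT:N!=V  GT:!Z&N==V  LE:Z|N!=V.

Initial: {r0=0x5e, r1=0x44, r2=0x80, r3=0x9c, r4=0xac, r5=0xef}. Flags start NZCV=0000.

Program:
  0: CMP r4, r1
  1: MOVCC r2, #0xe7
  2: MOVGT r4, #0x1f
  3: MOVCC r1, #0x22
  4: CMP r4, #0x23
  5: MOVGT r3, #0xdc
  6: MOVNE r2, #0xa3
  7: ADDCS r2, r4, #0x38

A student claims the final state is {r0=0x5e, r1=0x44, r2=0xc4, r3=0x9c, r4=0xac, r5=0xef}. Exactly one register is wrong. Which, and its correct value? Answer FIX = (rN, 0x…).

FIX = (r2, 0xe4)

[0] flags=0011 → (cmp)
[1] flags=0011 CC?F → skip
[2] flags=0011 GT?F → skip
[3] flags=0011 CC?F → skip
[4] flags=1010 → (cmp)
[5] flags=1010 GT?F → skip
[6] flags=1010 NE?T → r2=0xa3
[7] flags=1010 CS?T → r2=0xe4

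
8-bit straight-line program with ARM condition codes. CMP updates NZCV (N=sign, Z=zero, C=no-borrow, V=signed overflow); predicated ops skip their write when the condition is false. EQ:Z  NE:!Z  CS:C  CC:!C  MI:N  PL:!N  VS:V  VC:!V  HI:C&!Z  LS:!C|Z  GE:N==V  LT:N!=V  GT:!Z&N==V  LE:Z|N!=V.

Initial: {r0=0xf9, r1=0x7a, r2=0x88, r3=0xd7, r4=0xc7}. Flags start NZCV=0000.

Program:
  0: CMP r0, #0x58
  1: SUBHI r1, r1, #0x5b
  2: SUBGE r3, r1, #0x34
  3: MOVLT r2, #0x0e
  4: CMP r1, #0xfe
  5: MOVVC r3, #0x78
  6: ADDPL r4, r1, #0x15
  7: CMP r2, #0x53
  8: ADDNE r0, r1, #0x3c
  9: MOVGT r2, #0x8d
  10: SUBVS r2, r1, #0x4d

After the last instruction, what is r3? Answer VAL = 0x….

VAL = 0x78

[0] flags=1010 → (cmp)
[1] flags=1010 HI?T → r1=0x1f
[2] flags=1010 GE?F → skip
[3] flags=1010 LT?T → r2=0x0e
[4] flags=0000 → (cmp)
[5] flags=0000 VC?T → r3=0x78
[6] flags=0000 PL?T → r4=0x34
[7] flags=1000 → (cmp)
[8] flags=1000 NE?T → r0=0x5b
[9] flags=1000 GT?F → skip
[10] flags=1000 VS?F → skip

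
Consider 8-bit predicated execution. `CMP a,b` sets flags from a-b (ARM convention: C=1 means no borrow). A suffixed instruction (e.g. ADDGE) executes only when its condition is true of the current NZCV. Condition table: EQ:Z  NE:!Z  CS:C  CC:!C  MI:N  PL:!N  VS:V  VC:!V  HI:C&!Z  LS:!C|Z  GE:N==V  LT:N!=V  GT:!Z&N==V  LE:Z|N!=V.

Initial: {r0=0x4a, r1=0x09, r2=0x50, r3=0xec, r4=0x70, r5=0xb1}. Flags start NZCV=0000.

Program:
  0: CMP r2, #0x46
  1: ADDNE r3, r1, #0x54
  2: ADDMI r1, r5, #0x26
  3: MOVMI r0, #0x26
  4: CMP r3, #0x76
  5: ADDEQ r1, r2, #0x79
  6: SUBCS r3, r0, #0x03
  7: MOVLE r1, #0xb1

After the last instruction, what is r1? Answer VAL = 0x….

VAL = 0xb1

[0] flags=0010 → (cmp)
[1] flags=0010 NE?T → r3=0x5d
[2] flags=0010 MI?F → skip
[3] flags=0010 MI?F → skip
[4] flags=1000 → (cmp)
[5] flags=1000 EQ?F → skip
[6] flags=1000 CS?F → skip
[7] flags=1000 LE?T → r1=0xb1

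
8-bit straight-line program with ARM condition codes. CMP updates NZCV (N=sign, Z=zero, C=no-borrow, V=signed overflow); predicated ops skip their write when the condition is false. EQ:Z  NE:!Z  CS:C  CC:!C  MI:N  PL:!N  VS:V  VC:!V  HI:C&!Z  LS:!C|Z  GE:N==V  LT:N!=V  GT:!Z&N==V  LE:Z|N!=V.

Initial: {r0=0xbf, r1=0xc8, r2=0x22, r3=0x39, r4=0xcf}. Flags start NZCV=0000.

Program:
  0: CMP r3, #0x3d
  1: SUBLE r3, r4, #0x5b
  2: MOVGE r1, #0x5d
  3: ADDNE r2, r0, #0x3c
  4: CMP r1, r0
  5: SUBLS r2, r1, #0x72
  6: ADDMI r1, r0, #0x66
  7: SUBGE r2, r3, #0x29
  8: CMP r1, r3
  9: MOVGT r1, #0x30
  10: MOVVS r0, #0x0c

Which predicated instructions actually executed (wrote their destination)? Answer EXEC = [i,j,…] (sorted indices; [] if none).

0: ✓ CMP  NZCV=1000
1: ✓ SUBLE  r3←0x74
2: · MOVGE
3: ✓ ADDNE  r2←0xfb
4: ✓ CMP  NZCV=0010
5: · SUBLS
6: · ADDMI
7: ✓ SUBGE  r2←0x4b
8: ✓ CMP  NZCV=0011
9: · MOVGT
10: ✓ MOVVS  r0←0x0c

EXEC = [1,3,7,10]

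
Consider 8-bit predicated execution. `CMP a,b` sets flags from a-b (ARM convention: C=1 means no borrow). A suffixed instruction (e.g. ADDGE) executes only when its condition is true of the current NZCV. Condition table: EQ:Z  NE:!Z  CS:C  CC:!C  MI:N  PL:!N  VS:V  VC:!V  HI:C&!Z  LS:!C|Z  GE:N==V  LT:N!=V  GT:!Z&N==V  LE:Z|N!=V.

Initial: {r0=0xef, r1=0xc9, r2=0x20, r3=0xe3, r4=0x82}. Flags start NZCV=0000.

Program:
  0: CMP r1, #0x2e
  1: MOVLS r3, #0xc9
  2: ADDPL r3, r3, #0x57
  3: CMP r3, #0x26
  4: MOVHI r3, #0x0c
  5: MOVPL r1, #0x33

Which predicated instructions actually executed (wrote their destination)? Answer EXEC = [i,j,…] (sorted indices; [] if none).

[0] flags=1010 → (cmp)
[1] flags=1010 LS?F → skip
[2] flags=1010 PL?F → skip
[3] flags=1010 → (cmp)
[4] flags=1010 HI?T → r3=0x0c
[5] flags=1010 PL?F → skip

EXEC = [4]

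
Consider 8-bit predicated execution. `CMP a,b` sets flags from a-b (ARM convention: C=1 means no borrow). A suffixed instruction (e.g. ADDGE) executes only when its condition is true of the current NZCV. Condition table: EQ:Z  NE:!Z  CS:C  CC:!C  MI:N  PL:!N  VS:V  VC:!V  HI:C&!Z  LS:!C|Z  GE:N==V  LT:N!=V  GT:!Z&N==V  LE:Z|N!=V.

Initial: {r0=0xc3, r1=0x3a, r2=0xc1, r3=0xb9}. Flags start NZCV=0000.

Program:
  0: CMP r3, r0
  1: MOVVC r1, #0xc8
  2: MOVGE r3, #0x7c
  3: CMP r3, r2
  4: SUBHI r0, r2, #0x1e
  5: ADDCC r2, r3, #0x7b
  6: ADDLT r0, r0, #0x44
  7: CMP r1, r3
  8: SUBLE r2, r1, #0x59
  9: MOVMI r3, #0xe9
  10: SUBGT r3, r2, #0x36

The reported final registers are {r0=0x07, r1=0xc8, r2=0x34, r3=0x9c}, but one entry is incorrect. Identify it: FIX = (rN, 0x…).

0: ✓ CMP  NZCV=1000
1: ✓ MOVVC  r1←0xc8
2: · MOVGE
3: ✓ CMP  NZCV=1000
4: · SUBHI
5: ✓ ADDCC  r2←0x34
6: ✓ ADDLT  r0←0x07
7: ✓ CMP  NZCV=0010
8: · SUBLE
9: · MOVMI
10: ✓ SUBGT  r3←0xfe

FIX = (r3, 0xfe)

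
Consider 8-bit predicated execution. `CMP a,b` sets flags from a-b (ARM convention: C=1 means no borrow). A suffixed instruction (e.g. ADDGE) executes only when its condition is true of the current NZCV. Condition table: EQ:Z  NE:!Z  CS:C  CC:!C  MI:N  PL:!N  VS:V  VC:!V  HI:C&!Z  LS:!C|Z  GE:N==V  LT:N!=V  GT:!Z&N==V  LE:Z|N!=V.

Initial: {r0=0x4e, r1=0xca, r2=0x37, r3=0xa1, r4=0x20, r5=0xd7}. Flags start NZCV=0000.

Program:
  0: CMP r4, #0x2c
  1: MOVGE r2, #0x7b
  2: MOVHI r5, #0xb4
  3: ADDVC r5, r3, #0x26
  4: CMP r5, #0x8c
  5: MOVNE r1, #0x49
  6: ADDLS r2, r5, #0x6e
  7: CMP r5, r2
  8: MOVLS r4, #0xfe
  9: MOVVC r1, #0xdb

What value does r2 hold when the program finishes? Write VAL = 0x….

0: ✓ CMP  NZCV=1000
1: · MOVGE
2: · MOVHI
3: ✓ ADDVC  r5←0xc7
4: ✓ CMP  NZCV=0010
5: ✓ MOVNE  r1←0x49
6: · ADDLS
7: ✓ CMP  NZCV=1010
8: · MOVLS
9: ✓ MOVVC  r1←0xdb

VAL = 0x37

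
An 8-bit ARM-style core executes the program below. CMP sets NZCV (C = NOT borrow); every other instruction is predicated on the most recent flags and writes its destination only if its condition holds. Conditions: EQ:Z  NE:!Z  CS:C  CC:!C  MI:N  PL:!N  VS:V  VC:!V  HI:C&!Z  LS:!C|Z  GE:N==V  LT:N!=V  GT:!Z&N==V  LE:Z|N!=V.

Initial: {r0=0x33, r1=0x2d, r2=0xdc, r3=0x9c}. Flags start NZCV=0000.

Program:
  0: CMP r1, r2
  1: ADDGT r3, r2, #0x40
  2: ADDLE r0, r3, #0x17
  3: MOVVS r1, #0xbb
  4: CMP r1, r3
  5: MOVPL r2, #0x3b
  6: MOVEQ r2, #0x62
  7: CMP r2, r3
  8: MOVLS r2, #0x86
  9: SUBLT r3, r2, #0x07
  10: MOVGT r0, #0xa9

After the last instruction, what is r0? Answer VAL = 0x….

VAL = 0xa9

0: ✓ CMP  NZCV=0000
1: ✓ ADDGT  r3←0x1c
2: · ADDLE
3: · MOVVS
4: ✓ CMP  NZCV=0010
5: ✓ MOVPL  r2←0x3b
6: · MOVEQ
7: ✓ CMP  NZCV=0010
8: · MOVLS
9: · SUBLT
10: ✓ MOVGT  r0←0xa9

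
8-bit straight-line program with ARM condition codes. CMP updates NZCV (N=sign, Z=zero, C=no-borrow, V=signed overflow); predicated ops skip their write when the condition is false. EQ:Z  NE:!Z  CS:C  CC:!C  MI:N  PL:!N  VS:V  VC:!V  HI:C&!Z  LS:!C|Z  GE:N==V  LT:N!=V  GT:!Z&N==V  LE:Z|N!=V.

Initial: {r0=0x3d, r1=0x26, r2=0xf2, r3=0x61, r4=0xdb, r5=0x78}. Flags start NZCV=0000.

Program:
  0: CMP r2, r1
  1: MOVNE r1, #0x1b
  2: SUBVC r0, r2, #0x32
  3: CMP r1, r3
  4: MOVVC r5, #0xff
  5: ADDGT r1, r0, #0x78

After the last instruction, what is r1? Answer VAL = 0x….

[0] flags=1010 → (cmp)
[1] flags=1010 NE?T → r1=0x1b
[2] flags=1010 VC?T → r0=0xc0
[3] flags=1000 → (cmp)
[4] flags=1000 VC?T → r5=0xff
[5] flags=1000 GT?F → skip

VAL = 0x1b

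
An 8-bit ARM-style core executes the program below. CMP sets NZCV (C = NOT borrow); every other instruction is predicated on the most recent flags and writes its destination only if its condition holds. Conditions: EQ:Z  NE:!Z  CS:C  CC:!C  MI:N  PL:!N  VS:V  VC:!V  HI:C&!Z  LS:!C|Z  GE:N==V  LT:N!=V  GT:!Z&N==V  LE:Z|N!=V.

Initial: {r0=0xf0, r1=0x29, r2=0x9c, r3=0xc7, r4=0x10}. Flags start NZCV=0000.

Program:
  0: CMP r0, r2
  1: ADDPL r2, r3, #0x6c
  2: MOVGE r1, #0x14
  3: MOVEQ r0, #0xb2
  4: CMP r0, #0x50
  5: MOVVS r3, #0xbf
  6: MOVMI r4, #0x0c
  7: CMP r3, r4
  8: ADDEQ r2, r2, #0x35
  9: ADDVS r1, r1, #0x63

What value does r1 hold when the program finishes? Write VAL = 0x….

0: ✓ CMP  NZCV=0010
1: ✓ ADDPL  r2←0x33
2: ✓ MOVGE  r1←0x14
3: · MOVEQ
4: ✓ CMP  NZCV=1010
5: · MOVVS
6: ✓ MOVMI  r4←0x0c
7: ✓ CMP  NZCV=1010
8: · ADDEQ
9: · ADDVS

VAL = 0x14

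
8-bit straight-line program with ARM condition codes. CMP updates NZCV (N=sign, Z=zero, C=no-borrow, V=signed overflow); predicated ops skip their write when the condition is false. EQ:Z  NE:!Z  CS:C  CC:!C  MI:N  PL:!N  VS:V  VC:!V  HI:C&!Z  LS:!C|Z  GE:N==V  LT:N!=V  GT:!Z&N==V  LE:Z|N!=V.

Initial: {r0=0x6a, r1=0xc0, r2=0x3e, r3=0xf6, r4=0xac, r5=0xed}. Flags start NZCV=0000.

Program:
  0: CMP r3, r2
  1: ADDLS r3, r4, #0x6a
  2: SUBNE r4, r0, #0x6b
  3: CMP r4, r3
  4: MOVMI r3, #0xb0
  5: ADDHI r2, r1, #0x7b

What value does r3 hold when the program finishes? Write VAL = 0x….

[0] flags=1010 → (cmp)
[1] flags=1010 LS?F → skip
[2] flags=1010 NE?T → r4=0xff
[3] flags=0010 → (cmp)
[4] flags=0010 MI?F → skip
[5] flags=0010 HI?T → r2=0x3b

VAL = 0xf6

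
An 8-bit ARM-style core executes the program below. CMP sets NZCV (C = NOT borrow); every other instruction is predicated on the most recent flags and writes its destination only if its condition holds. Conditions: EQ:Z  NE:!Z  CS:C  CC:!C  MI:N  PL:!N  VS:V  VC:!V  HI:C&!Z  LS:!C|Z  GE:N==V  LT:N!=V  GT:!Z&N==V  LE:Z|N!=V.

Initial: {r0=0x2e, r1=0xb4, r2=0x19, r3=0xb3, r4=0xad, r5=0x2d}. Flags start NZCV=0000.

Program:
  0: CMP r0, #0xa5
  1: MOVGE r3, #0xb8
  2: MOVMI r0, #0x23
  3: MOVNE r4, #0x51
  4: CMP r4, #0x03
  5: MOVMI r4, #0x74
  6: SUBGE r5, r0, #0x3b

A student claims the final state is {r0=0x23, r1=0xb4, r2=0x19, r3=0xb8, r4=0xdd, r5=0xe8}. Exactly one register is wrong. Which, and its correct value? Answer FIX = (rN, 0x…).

FIX = (r4, 0x51)

0: ✓ CMP  NZCV=1001
1: ✓ MOVGE  r3←0xb8
2: ✓ MOVMI  r0←0x23
3: ✓ MOVNE  r4←0x51
4: ✓ CMP  NZCV=0010
5: · MOVMI
6: ✓ SUBGE  r5←0xe8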